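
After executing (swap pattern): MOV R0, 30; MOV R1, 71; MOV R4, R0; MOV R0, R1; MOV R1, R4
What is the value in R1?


Register state trace (swap pattern):
  MOV R0, 30  → R0 = 30
  MOV R1, 71  → R1 = 71
  MOV R4, R0  → R4 = 30  (save R0)
  MOV R0, R1  → R0 = 71  (R0 gets R1's value)
  MOV R1, R4  → R1 = 30  (R1 gets saved value)
Final: R1 = 30

30


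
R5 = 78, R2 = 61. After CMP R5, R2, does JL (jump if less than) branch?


Trace:
  R5 = 78, R2 = 61
  CMP R5, R2  → compares 78 vs 61
  JL checks: is 78 less than 61?
  78 > 61, so condition is false
Branch taken: No

No


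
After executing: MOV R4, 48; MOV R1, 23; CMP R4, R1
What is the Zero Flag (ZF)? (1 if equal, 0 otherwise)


Register state trace:
  MOV R4, 48  → R4 = 48
  MOV R1, 23  → R1 = 23
  CMP R4, R1  → computes 48 - 23 = 25
  Result is nonzero, so values are not equal
ZF = 0

0


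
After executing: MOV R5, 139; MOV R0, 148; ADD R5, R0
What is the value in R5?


Register state trace:
  MOV R5, 139  → R5 = 139
  MOV R0, 148  → R0 = 148
  ADD R5, R0  → R5 = 139 + 148 = 287
Final: R5 = 287

287


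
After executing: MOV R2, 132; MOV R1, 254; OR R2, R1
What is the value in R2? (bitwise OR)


Register state trace:
  MOV R2, 132  → R2 = 132 (0b10000100)
  MOV R1, 254  → R1 = 254 (0b11111110)
  OR R2, R1   → R2 = 132 OR 254 = 254 (0b11111110)
Final: R2 = 254

254


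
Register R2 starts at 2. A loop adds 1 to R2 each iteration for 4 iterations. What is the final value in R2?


Starting value: R2 = 2
  Iter 1: R2 = 2 + 1 = 3
  Iter 2: R2 = 3 + 1 = 4
  Iter 3: R2 = 4 + 1 = 5
  Iter 4: R2 = 5 + 1 = 6
Final: R2 = 6

6


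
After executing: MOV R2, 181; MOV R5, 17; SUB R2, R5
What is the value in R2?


Register state trace:
  MOV R2, 181  → R2 = 181
  MOV R5, 17  → R5 = 17
  SUB R2, R5  → R2 = 181 - 17 = 164
Final: R2 = 164

164


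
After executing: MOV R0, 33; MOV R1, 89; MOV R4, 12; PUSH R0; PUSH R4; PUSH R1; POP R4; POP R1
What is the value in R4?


Stack trace (top is rightmost):
  MOV R0, 33  → R0 = 33
  MOV R1, 89  → R1 = 89
  MOV R4, 12  → R4 = 12
  PUSH R0  → stack: [33]
  PUSH R4  → stack: [33, 12]
  PUSH R1  → stack: [33, 12, 89]
  POP R4  → R4 = 89, stack: [33, 12]
  POP R1  → R1 = 12, stack: [33]
Final: R4 = 89

89


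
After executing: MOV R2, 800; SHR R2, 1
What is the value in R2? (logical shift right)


Register state trace:
  MOV R2, 800  → R2 = 800
  SHR R2, 1  → R2 = 800 >> 1 = 800 // 2^1 = 400
Final: R2 = 400

400


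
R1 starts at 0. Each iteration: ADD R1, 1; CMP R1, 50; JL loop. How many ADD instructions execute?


Loop trace (R1 starts at 0, target 50, step 1):
  ADD #1: R1 = 0 + 1 = 1  → 1 < 50, loop
  ADD #2: R1 = 1 + 1 = 2  → 2 < 50, loop
  ADD #3: R1 = 2 + 1 = 3  → 3 < 50, loop
  ADD #4: R1 = 3 + 1 = 4  → 4 < 50, loop
  ADD #5: R1 = 4 + 1 = 5  → 5 < 50, loop
  ADD #6: R1 = 5 + 1 = 6  → 6 < 50, loop
  ADD #7: R1 = 6 + 1 = 7  → 7 < 50, loop
  ADD #8: R1 = 7 + 1 = 8  → 8 < 50, loop
  ADD #9: R1 = 8 + 1 = 9  → 9 < 50, loop
  ADD #10: R1 = 9 + 1 = 10  → 10 < 50, loop
  ADD #11: R1 = 10 + 1 = 11  → 11 < 50, loop
  ADD #12: R1 = 11 + 1 = 12  → 12 < 50, loop
  ADD #13: R1 = 12 + 1 = 13  → 13 < 50, loop
  ADD #14: R1 = 13 + 1 = 14  → 14 < 50, loop
  ADD #15: R1 = 14 + 1 = 15  → 15 < 50, loop
  ADD #16: R1 = 15 + 1 = 16  → 16 < 50, loop
  ADD #17: R1 = 16 + 1 = 17  → 17 < 50, loop
  ADD #18: R1 = 17 + 1 = 18  → 18 < 50, loop
  ADD #19: R1 = 18 + 1 = 19  → 19 < 50, loop
  ADD #20: R1 = 19 + 1 = 20  → 20 < 50, loop
  ADD #21: R1 = 20 + 1 = 21  → 21 < 50, loop
  ADD #22: R1 = 21 + 1 = 22  → 22 < 50, loop
  ADD #23: R1 = 22 + 1 = 23  → 23 < 50, loop
  ADD #24: R1 = 23 + 1 = 24  → 24 < 50, loop
  ADD #25: R1 = 24 + 1 = 25  → 25 < 50, loop
  ADD #26: R1 = 25 + 1 = 26  → 26 < 50, loop
  ADD #27: R1 = 26 + 1 = 27  → 27 < 50, loop
  ADD #28: R1 = 27 + 1 = 28  → 28 < 50, loop
  ADD #29: R1 = 28 + 1 = 29  → 29 < 50, loop
  ADD #30: R1 = 29 + 1 = 30  → 30 < 50, loop
  ADD #31: R1 = 30 + 1 = 31  → 31 < 50, loop
  ADD #32: R1 = 31 + 1 = 32  → 32 < 50, loop
  ADD #33: R1 = 32 + 1 = 33  → 33 < 50, loop
  ADD #34: R1 = 33 + 1 = 34  → 34 < 50, loop
  ADD #35: R1 = 34 + 1 = 35  → 35 < 50, loop
  ADD #36: R1 = 35 + 1 = 36  → 36 < 50, loop
  ADD #37: R1 = 36 + 1 = 37  → 37 < 50, loop
  ADD #38: R1 = 37 + 1 = 38  → 38 < 50, loop
  ADD #39: R1 = 38 + 1 = 39  → 39 < 50, loop
  ADD #40: R1 = 39 + 1 = 40  → 40 < 50, loop
  ADD #41: R1 = 40 + 1 = 41  → 41 < 50, loop
  ADD #42: R1 = 41 + 1 = 42  → 42 < 50, loop
  ADD #43: R1 = 42 + 1 = 43  → 43 < 50, loop
  ADD #44: R1 = 43 + 1 = 44  → 44 < 50, loop
  ADD #45: R1 = 44 + 1 = 45  → 45 < 50, loop
  ADD #46: R1 = 45 + 1 = 46  → 46 < 50, loop
  ADD #47: R1 = 46 + 1 = 47  → 47 < 50, loop
  ADD #48: R1 = 47 + 1 = 48  → 48 < 50, loop
  ADD #49: R1 = 48 + 1 = 49  → 49 < 50, loop
  ADD #50: R1 = 49 + 1 = 50  → 50 >= 50, exit
Total ADD instructions: 50

50


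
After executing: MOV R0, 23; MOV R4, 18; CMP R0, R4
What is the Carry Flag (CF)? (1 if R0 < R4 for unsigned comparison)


Register state trace:
  MOV R0, 23  → R0 = 23
  MOV R4, 18  → R4 = 18
  CMP R0, R4  → unsigned 23 - 18: no borrow
  23 >= 18, so CF = 0
CF = 0

0


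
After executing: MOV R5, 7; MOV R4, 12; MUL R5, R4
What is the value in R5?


Register state trace:
  MOV R5, 7  → R5 = 7
  MOV R4, 12  → R4 = 12
  MUL R5, R4  → R5 = 7 * 12 = 84
Final: R5 = 84

84


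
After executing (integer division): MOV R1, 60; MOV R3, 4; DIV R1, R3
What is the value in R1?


Register state trace:
  MOV R1, 60  → R1 = 60
  MOV R3, 4  → R3 = 4
  DIV R1, R3  → R1 = 60 // 4 = 15
Final: R1 = 15

15


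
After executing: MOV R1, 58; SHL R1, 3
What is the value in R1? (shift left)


Register state trace:
  MOV R1, 58  → R1 = 58
  SHL R1, 3  → R1 = 58 << 3 = 58 * 2^3 = 464
Final: R1 = 464

464


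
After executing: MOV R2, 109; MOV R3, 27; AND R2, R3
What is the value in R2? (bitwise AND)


Register state trace:
  MOV R2, 109  → R2 = 109 (0b01101101)
  MOV R3, 27  → R3 = 27 (0b00011011)
  AND R2, R3  → R2 = 109 AND 27 = 9 (0b00001001)
Final: R2 = 9

9


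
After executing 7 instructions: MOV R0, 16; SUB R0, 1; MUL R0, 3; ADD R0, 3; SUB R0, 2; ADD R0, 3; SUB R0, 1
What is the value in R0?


Register state trace:
  MOV R0, 16  → R0 = 16
  SUB R0, 1  → R0 = 16 - 1 = 15
  MUL R0, 3  → R0 = 15 * 3 = 45
  ADD R0, 3  → R0 = 45 + 3 = 48
  SUB R0, 2  → R0 = 48 - 2 = 46
  ADD R0, 3  → R0 = 46 + 3 = 49
  SUB R0, 1  → R0 = 49 - 1 = 48
Final: R0 = 48

48


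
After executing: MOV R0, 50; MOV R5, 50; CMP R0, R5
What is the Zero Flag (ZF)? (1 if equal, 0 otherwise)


Register state trace:
  MOV R0, 50  → R0 = 50
  MOV R5, 50  → R5 = 50
  CMP R0, R5  → computes 50 - 50 = 0
  Result is zero, so values are equal
ZF = 1

1


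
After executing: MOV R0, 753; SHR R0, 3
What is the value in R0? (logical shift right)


Register state trace:
  MOV R0, 753  → R0 = 753
  SHR R0, 3  → R0 = 753 >> 3 = 753 // 2^3 = 94
Final: R0 = 94

94


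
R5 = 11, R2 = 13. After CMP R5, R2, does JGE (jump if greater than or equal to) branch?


Trace:
  R5 = 11, R2 = 13
  CMP R5, R2  → compares 11 vs 13
  JGE checks: is 11 greater than or equal to 13?
  11 < 13, so condition is false
Branch taken: No

No


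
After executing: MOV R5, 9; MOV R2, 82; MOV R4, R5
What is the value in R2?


Register state trace:
  MOV R5, 9  → R5 = 9
  MOV R2, 82  → R2 = 82
  MOV R4, R5  → R4 = 9
Final: R2 = 82

82


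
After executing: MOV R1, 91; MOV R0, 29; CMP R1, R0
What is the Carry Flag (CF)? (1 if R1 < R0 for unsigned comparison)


Register state trace:
  MOV R1, 91  → R1 = 91
  MOV R0, 29  → R0 = 29
  CMP R1, R0  → unsigned 91 - 29: no borrow
  91 >= 29, so CF = 0
CF = 0

0


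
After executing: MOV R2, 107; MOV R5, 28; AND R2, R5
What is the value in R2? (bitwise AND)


Register state trace:
  MOV R2, 107  → R2 = 107 (0b01101011)
  MOV R5, 28  → R5 = 28 (0b00011100)
  AND R2, R5  → R2 = 107 AND 28 = 8 (0b00001000)
Final: R2 = 8

8


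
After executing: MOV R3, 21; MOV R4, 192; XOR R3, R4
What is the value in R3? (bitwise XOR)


Register state trace:
  MOV R3, 21  → R3 = 21 (0b00010101)
  MOV R4, 192  → R4 = 192 (0b11000000)
  XOR R3, R4  → R3 = 21 XOR 192 = 213 (0b11010101)
Final: R3 = 213

213


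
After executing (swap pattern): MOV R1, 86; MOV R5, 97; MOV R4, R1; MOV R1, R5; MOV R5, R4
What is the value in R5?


Register state trace (swap pattern):
  MOV R1, 86  → R1 = 86
  MOV R5, 97  → R5 = 97
  MOV R4, R1  → R4 = 86  (save R1)
  MOV R1, R5  → R1 = 97  (R1 gets R5's value)
  MOV R5, R4  → R5 = 86  (R5 gets saved value)
Final: R5 = 86

86


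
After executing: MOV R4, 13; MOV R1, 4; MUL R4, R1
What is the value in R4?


Register state trace:
  MOV R4, 13  → R4 = 13
  MOV R1, 4  → R1 = 4
  MUL R4, R1  → R4 = 13 * 4 = 52
Final: R4 = 52

52


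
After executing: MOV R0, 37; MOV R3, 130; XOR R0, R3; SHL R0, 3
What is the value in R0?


Register state trace:
  MOV R0, 37  → R0 = 37 (0b00100101)
  MOV R3, 130  → R3 = 130 (0b10000010)
  XOR R0, R3  → R0 = 37 XOR 130 = 167 (0b10100111)
  SHL R0, 3  → R0 = 167 << 3 = 1336
Final: R0 = 1336

1336


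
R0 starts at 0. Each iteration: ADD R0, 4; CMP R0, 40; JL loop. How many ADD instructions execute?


Loop trace (R0 starts at 0, target 40, step 4):
  ADD #1: R0 = 0 + 4 = 4  → 4 < 40, loop
  ADD #2: R0 = 4 + 4 = 8  → 8 < 40, loop
  ADD #3: R0 = 8 + 4 = 12  → 12 < 40, loop
  ADD #4: R0 = 12 + 4 = 16  → 16 < 40, loop
  ADD #5: R0 = 16 + 4 = 20  → 20 < 40, loop
  ADD #6: R0 = 20 + 4 = 24  → 24 < 40, loop
  ADD #7: R0 = 24 + 4 = 28  → 28 < 40, loop
  ADD #8: R0 = 28 + 4 = 32  → 32 < 40, loop
  ADD #9: R0 = 32 + 4 = 36  → 36 < 40, loop
  ADD #10: R0 = 36 + 4 = 40  → 40 >= 40, exit
Total ADD instructions: 10

10


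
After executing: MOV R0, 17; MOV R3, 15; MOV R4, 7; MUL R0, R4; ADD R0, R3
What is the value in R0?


Register state trace:
  MOV R0, 17  → R0 = 17
  MOV R3, 15  → R3 = 15
  MOV R4, 7  → R4 = 7
  MUL R0, R4  → R0 = 17 * 7 = 119
  ADD R0, R3  → R0 = 119 + 15 = 134
Final: R0 = 134

134


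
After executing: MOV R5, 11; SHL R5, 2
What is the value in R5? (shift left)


Register state trace:
  MOV R5, 11  → R5 = 11
  SHL R5, 2  → R5 = 11 << 2 = 11 * 2^2 = 44
Final: R5 = 44

44


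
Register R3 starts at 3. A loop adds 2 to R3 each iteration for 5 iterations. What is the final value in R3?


Starting value: R3 = 3
  Iter 1: R3 = 3 + 2 = 5
  Iter 2: R3 = 5 + 2 = 7
  Iter 3: R3 = 7 + 2 = 9
  Iter 4: R3 = 9 + 2 = 11
  Iter 5: R3 = 11 + 2 = 13
Final: R3 = 13

13


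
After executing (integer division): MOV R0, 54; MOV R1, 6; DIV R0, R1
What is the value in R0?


Register state trace:
  MOV R0, 54  → R0 = 54
  MOV R1, 6  → R1 = 6
  DIV R0, R1  → R0 = 54 // 6 = 9
Final: R0 = 9

9


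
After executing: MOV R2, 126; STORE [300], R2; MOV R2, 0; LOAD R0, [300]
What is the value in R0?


Register and memory trace:
  MOV R2, 126  → R2 = 126
  STORE [300], R2  → mem[300] = 126
  MOV R2, 0  → R2 = 0
  LOAD R0, [300]  → R0 = mem[300] = 126
Final: R0 = 126

126


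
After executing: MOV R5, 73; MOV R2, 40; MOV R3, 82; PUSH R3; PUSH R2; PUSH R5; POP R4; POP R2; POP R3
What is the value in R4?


Stack trace (top is rightmost):
  MOV R5, 73  → R5 = 73
  MOV R2, 40  → R2 = 40
  MOV R3, 82  → R3 = 82
  PUSH R3  → stack: [82]
  PUSH R2  → stack: [82, 40]
  PUSH R5  → stack: [82, 40, 73]
  POP R4  → R4 = 73, stack: [82, 40]
  POP R2  → R2 = 40, stack: [82]
  POP R3  → R3 = 82, stack: []
Final: R4 = 73

73


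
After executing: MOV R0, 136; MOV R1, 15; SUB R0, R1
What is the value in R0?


Register state trace:
  MOV R0, 136  → R0 = 136
  MOV R1, 15  → R1 = 15
  SUB R0, R1  → R0 = 136 - 15 = 121
Final: R0 = 121

121


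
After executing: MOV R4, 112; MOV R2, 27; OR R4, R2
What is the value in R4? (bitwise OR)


Register state trace:
  MOV R4, 112  → R4 = 112 (0b01110000)
  MOV R2, 27  → R2 = 27 (0b00011011)
  OR R4, R2   → R4 = 112 OR 27 = 123 (0b01111011)
Final: R4 = 123

123


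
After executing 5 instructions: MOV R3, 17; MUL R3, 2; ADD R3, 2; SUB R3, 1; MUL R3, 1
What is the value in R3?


Register state trace:
  MOV R3, 17  → R3 = 17
  MUL R3, 2  → R3 = 17 * 2 = 34
  ADD R3, 2  → R3 = 34 + 2 = 36
  SUB R3, 1  → R3 = 36 - 1 = 35
  MUL R3, 1  → R3 = 35 * 1 = 35
Final: R3 = 35

35


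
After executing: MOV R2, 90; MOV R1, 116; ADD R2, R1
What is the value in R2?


Register state trace:
  MOV R2, 90  → R2 = 90
  MOV R1, 116  → R1 = 116
  ADD R2, R1  → R2 = 90 + 116 = 206
Final: R2 = 206

206


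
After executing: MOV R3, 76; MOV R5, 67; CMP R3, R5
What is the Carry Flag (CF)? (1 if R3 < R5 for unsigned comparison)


Register state trace:
  MOV R3, 76  → R3 = 76
  MOV R5, 67  → R5 = 67
  CMP R3, R5  → unsigned 76 - 67: no borrow
  76 >= 67, so CF = 0
CF = 0

0


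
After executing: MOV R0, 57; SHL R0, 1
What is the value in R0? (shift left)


Register state trace:
  MOV R0, 57  → R0 = 57
  SHL R0, 1  → R0 = 57 << 1 = 57 * 2^1 = 114
Final: R0 = 114

114


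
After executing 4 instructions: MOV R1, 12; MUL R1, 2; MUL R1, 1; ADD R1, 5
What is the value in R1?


Register state trace:
  MOV R1, 12  → R1 = 12
  MUL R1, 2  → R1 = 12 * 2 = 24
  MUL R1, 1  → R1 = 24 * 1 = 24
  ADD R1, 5  → R1 = 24 + 5 = 29
Final: R1 = 29

29


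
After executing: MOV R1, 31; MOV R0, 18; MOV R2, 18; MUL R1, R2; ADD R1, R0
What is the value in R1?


Register state trace:
  MOV R1, 31  → R1 = 31
  MOV R0, 18  → R0 = 18
  MOV R2, 18  → R2 = 18
  MUL R1, R2  → R1 = 31 * 18 = 558
  ADD R1, R0  → R1 = 558 + 18 = 576
Final: R1 = 576

576


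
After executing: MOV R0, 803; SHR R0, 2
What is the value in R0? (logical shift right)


Register state trace:
  MOV R0, 803  → R0 = 803
  SHR R0, 2  → R0 = 803 >> 2 = 803 // 2^2 = 200
Final: R0 = 200

200


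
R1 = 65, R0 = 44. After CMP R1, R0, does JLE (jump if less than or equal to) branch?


Trace:
  R1 = 65, R0 = 44
  CMP R1, R0  → compares 65 vs 44
  JLE checks: is 65 less than or equal to 44?
  65 > 44, so condition is false
Branch taken: No

No


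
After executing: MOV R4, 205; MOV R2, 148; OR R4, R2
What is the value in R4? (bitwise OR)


Register state trace:
  MOV R4, 205  → R4 = 205 (0b11001101)
  MOV R2, 148  → R2 = 148 (0b10010100)
  OR R4, R2   → R4 = 205 OR 148 = 221 (0b11011101)
Final: R4 = 221

221


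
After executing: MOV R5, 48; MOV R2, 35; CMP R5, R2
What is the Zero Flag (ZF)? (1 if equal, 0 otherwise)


Register state trace:
  MOV R5, 48  → R5 = 48
  MOV R2, 35  → R2 = 35
  CMP R5, R2  → computes 48 - 35 = 13
  Result is nonzero, so values are not equal
ZF = 0

0


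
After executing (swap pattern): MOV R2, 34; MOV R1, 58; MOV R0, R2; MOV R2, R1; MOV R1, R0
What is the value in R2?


Register state trace (swap pattern):
  MOV R2, 34  → R2 = 34
  MOV R1, 58  → R1 = 58
  MOV R0, R2  → R0 = 34  (save R2)
  MOV R2, R1  → R2 = 58  (R2 gets R1's value)
  MOV R1, R0  → R1 = 34  (R1 gets saved value)
Final: R2 = 58

58


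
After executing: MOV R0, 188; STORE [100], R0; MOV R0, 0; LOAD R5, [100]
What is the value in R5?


Register and memory trace:
  MOV R0, 188  → R0 = 188
  STORE [100], R0  → mem[100] = 188
  MOV R0, 0  → R0 = 0
  LOAD R5, [100]  → R5 = mem[100] = 188
Final: R5 = 188

188


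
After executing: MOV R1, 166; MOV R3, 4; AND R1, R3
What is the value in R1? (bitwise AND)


Register state trace:
  MOV R1, 166  → R1 = 166 (0b10100110)
  MOV R3, 4  → R3 = 4 (0b00000100)
  AND R1, R3  → R1 = 166 AND 4 = 4 (0b00000100)
Final: R1 = 4

4


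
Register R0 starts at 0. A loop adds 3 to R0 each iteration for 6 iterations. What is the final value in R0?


Starting value: R0 = 0
  Iter 1: R0 = 0 + 3 = 3
  Iter 2: R0 = 3 + 3 = 6
  Iter 3: R0 = 6 + 3 = 9
  Iter 4: R0 = 9 + 3 = 12
  Iter 5: R0 = 12 + 3 = 15
  Iter 6: R0 = 15 + 3 = 18
Final: R0 = 18

18


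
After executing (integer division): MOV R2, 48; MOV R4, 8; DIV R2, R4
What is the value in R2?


Register state trace:
  MOV R2, 48  → R2 = 48
  MOV R4, 8  → R4 = 8
  DIV R2, R4  → R2 = 48 // 8 = 6
Final: R2 = 6

6


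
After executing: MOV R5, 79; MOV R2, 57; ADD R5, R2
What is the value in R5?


Register state trace:
  MOV R5, 79  → R5 = 79
  MOV R2, 57  → R2 = 57
  ADD R5, R2  → R5 = 79 + 57 = 136
Final: R5 = 136

136


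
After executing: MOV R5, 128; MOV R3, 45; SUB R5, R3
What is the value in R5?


Register state trace:
  MOV R5, 128  → R5 = 128
  MOV R3, 45  → R3 = 45
  SUB R5, R3  → R5 = 128 - 45 = 83
Final: R5 = 83

83


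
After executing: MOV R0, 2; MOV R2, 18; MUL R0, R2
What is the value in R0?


Register state trace:
  MOV R0, 2  → R0 = 2
  MOV R2, 18  → R2 = 18
  MUL R0, R2  → R0 = 2 * 18 = 36
Final: R0 = 36

36


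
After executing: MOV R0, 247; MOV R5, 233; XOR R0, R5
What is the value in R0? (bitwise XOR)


Register state trace:
  MOV R0, 247  → R0 = 247 (0b11110111)
  MOV R5, 233  → R5 = 233 (0b11101001)
  XOR R0, R5  → R0 = 247 XOR 233 = 30 (0b00011110)
Final: R0 = 30

30


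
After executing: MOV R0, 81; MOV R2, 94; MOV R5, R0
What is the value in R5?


Register state trace:
  MOV R0, 81  → R0 = 81
  MOV R2, 94  → R2 = 94
  MOV R5, R0  → R5 = 81
Final: R5 = 81

81


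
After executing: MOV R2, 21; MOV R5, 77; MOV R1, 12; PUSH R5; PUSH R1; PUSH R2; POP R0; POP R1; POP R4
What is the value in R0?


Stack trace (top is rightmost):
  MOV R2, 21  → R2 = 21
  MOV R5, 77  → R5 = 77
  MOV R1, 12  → R1 = 12
  PUSH R5  → stack: [77]
  PUSH R1  → stack: [77, 12]
  PUSH R2  → stack: [77, 12, 21]
  POP R0  → R0 = 21, stack: [77, 12]
  POP R1  → R1 = 12, stack: [77]
  POP R4  → R4 = 77, stack: []
Final: R0 = 21

21


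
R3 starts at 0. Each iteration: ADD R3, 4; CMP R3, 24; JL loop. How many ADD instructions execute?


Loop trace (R3 starts at 0, target 24, step 4):
  ADD #1: R3 = 0 + 4 = 4  → 4 < 24, loop
  ADD #2: R3 = 4 + 4 = 8  → 8 < 24, loop
  ADD #3: R3 = 8 + 4 = 12  → 12 < 24, loop
  ADD #4: R3 = 12 + 4 = 16  → 16 < 24, loop
  ADD #5: R3 = 16 + 4 = 20  → 20 < 24, loop
  ADD #6: R3 = 20 + 4 = 24  → 24 >= 24, exit
Total ADD instructions: 6

6


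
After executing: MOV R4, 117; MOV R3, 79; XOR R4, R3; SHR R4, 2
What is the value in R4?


Register state trace:
  MOV R4, 117  → R4 = 117 (0b01110101)
  MOV R3, 79  → R3 = 79 (0b01001111)
  XOR R4, R3  → R4 = 117 XOR 79 = 58 (0b00111010)
  SHR R4, 2  → R4 = 58 >> 2 = 14
Final: R4 = 14

14


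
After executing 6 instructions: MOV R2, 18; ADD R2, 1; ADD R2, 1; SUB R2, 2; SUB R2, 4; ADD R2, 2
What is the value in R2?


Register state trace:
  MOV R2, 18  → R2 = 18
  ADD R2, 1  → R2 = 18 + 1 = 19
  ADD R2, 1  → R2 = 19 + 1 = 20
  SUB R2, 2  → R2 = 20 - 2 = 18
  SUB R2, 4  → R2 = 18 - 4 = 14
  ADD R2, 2  → R2 = 14 + 2 = 16
Final: R2 = 16

16


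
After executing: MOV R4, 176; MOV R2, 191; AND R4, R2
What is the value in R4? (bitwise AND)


Register state trace:
  MOV R4, 176  → R4 = 176 (0b10110000)
  MOV R2, 191  → R2 = 191 (0b10111111)
  AND R4, R2  → R4 = 176 AND 191 = 176 (0b10110000)
Final: R4 = 176

176


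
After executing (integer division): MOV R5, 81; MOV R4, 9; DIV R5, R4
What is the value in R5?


Register state trace:
  MOV R5, 81  → R5 = 81
  MOV R4, 9  → R4 = 9
  DIV R5, R4  → R5 = 81 // 9 = 9
Final: R5 = 9

9


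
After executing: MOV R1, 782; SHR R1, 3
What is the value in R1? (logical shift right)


Register state trace:
  MOV R1, 782  → R1 = 782
  SHR R1, 3  → R1 = 782 >> 3 = 782 // 2^3 = 97
Final: R1 = 97

97


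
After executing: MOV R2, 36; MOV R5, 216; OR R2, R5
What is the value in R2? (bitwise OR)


Register state trace:
  MOV R2, 36  → R2 = 36 (0b00100100)
  MOV R5, 216  → R5 = 216 (0b11011000)
  OR R2, R5   → R2 = 36 OR 216 = 252 (0b11111100)
Final: R2 = 252

252


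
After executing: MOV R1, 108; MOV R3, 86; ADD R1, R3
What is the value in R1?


Register state trace:
  MOV R1, 108  → R1 = 108
  MOV R3, 86  → R3 = 86
  ADD R1, R3  → R1 = 108 + 86 = 194
Final: R1 = 194

194


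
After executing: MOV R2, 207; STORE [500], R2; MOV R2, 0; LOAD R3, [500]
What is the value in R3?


Register and memory trace:
  MOV R2, 207  → R2 = 207
  STORE [500], R2  → mem[500] = 207
  MOV R2, 0  → R2 = 0
  LOAD R3, [500]  → R3 = mem[500] = 207
Final: R3 = 207

207


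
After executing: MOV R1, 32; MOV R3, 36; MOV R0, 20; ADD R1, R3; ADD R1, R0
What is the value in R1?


Register state trace:
  MOV R1, 32  → R1 = 32
  MOV R3, 36  → R3 = 36
  MOV R0, 20  → R0 = 20
  ADD R1, R3  → R1 = 32 + 36 = 68
  ADD R1, R0  → R1 = 68 + 20 = 88
Final: R1 = 88

88


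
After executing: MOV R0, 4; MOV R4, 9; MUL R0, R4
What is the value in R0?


Register state trace:
  MOV R0, 4  → R0 = 4
  MOV R4, 9  → R4 = 9
  MUL R0, R4  → R0 = 4 * 9 = 36
Final: R0 = 36

36


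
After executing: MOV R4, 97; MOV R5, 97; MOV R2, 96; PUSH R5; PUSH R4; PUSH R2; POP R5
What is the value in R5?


Stack trace (top is rightmost):
  MOV R4, 97  → R4 = 97
  MOV R5, 97  → R5 = 97
  MOV R2, 96  → R2 = 96
  PUSH R5  → stack: [97]
  PUSH R4  → stack: [97, 97]
  PUSH R2  → stack: [97, 97, 96]
  POP R5  → R5 = 96, stack: [97, 97]
Final: R5 = 96

96


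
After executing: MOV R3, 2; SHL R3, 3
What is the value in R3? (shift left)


Register state trace:
  MOV R3, 2  → R3 = 2
  SHL R3, 3  → R3 = 2 << 3 = 2 * 2^3 = 16
Final: R3 = 16

16


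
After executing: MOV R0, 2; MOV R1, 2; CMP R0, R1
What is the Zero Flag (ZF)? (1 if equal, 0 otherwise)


Register state trace:
  MOV R0, 2  → R0 = 2
  MOV R1, 2  → R1 = 2
  CMP R0, R1  → computes 2 - 2 = 0
  Result is zero, so values are equal
ZF = 1

1


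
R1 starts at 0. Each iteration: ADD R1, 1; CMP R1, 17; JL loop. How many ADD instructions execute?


Loop trace (R1 starts at 0, target 17, step 1):
  ADD #1: R1 = 0 + 1 = 1  → 1 < 17, loop
  ADD #2: R1 = 1 + 1 = 2  → 2 < 17, loop
  ADD #3: R1 = 2 + 1 = 3  → 3 < 17, loop
  ADD #4: R1 = 3 + 1 = 4  → 4 < 17, loop
  ADD #5: R1 = 4 + 1 = 5  → 5 < 17, loop
  ADD #6: R1 = 5 + 1 = 6  → 6 < 17, loop
  ADD #7: R1 = 6 + 1 = 7  → 7 < 17, loop
  ADD #8: R1 = 7 + 1 = 8  → 8 < 17, loop
  ADD #9: R1 = 8 + 1 = 9  → 9 < 17, loop
  ADD #10: R1 = 9 + 1 = 10  → 10 < 17, loop
  ADD #11: R1 = 10 + 1 = 11  → 11 < 17, loop
  ADD #12: R1 = 11 + 1 = 12  → 12 < 17, loop
  ADD #13: R1 = 12 + 1 = 13  → 13 < 17, loop
  ADD #14: R1 = 13 + 1 = 14  → 14 < 17, loop
  ADD #15: R1 = 14 + 1 = 15  → 15 < 17, loop
  ADD #16: R1 = 15 + 1 = 16  → 16 < 17, loop
  ADD #17: R1 = 16 + 1 = 17  → 17 >= 17, exit
Total ADD instructions: 17

17


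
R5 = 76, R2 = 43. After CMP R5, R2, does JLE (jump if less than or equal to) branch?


Trace:
  R5 = 76, R2 = 43
  CMP R5, R2  → compares 76 vs 43
  JLE checks: is 76 less than or equal to 43?
  76 > 43, so condition is false
Branch taken: No

No


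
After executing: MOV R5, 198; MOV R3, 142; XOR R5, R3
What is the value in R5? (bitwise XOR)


Register state trace:
  MOV R5, 198  → R5 = 198 (0b11000110)
  MOV R3, 142  → R3 = 142 (0b10001110)
  XOR R5, R3  → R5 = 198 XOR 142 = 72 (0b01001000)
Final: R5 = 72

72


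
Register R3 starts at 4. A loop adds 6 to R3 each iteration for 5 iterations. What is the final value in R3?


Starting value: R3 = 4
  Iter 1: R3 = 4 + 6 = 10
  Iter 2: R3 = 10 + 6 = 16
  Iter 3: R3 = 16 + 6 = 22
  Iter 4: R3 = 22 + 6 = 28
  Iter 5: R3 = 28 + 6 = 34
Final: R3 = 34

34


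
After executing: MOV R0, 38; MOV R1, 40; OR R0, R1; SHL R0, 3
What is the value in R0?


Register state trace:
  MOV R0, 38  → R0 = 38 (0b00100110)
  MOV R1, 40  → R1 = 40 (0b00101000)
  OR R0, R1  → R0 = 38 OR 40 = 46 (0b00101110)
  SHL R0, 3  → R0 = 46 << 3 = 368
Final: R0 = 368

368


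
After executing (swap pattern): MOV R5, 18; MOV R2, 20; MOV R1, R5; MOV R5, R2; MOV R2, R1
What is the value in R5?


Register state trace (swap pattern):
  MOV R5, 18  → R5 = 18
  MOV R2, 20  → R2 = 20
  MOV R1, R5  → R1 = 18  (save R5)
  MOV R5, R2  → R5 = 20  (R5 gets R2's value)
  MOV R2, R1  → R2 = 18  (R2 gets saved value)
Final: R5 = 20

20


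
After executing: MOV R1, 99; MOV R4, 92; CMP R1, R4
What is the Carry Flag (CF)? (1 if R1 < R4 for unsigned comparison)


Register state trace:
  MOV R1, 99  → R1 = 99
  MOV R4, 92  → R4 = 92
  CMP R1, R4  → unsigned 99 - 92: no borrow
  99 >= 92, so CF = 0
CF = 0

0


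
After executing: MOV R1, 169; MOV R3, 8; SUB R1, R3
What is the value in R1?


Register state trace:
  MOV R1, 169  → R1 = 169
  MOV R3, 8  → R3 = 8
  SUB R1, R3  → R1 = 169 - 8 = 161
Final: R1 = 161

161


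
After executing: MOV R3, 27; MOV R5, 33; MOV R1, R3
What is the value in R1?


Register state trace:
  MOV R3, 27  → R3 = 27
  MOV R5, 33  → R5 = 33
  MOV R1, R3  → R1 = 27
Final: R1 = 27

27


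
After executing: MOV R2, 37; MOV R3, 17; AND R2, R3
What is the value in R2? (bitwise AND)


Register state trace:
  MOV R2, 37  → R2 = 37 (0b00100101)
  MOV R3, 17  → R3 = 17 (0b00010001)
  AND R2, R3  → R2 = 37 AND 17 = 1 (0b00000001)
Final: R2 = 1

1


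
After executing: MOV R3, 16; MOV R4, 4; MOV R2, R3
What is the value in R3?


Register state trace:
  MOV R3, 16  → R3 = 16
  MOV R4, 4  → R4 = 4
  MOV R2, R3  → R2 = 16
Final: R3 = 16

16


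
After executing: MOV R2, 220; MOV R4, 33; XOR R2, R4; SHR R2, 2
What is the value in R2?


Register state trace:
  MOV R2, 220  → R2 = 220 (0b11011100)
  MOV R4, 33  → R4 = 33 (0b00100001)
  XOR R2, R4  → R2 = 220 XOR 33 = 253 (0b11111101)
  SHR R2, 2  → R2 = 253 >> 2 = 63
Final: R2 = 63

63


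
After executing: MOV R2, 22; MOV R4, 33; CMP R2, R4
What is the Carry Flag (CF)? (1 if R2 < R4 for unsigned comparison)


Register state trace:
  MOV R2, 22  → R2 = 22
  MOV R4, 33  → R4 = 33
  CMP R2, R4  → unsigned 22 - 33: borrow occurs
  22 < 33, so CF = 1
CF = 1

1


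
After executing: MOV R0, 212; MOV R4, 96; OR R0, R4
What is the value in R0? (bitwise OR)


Register state trace:
  MOV R0, 212  → R0 = 212 (0b11010100)
  MOV R4, 96  → R4 = 96 (0b01100000)
  OR R0, R4   → R0 = 212 OR 96 = 244 (0b11110100)
Final: R0 = 244

244


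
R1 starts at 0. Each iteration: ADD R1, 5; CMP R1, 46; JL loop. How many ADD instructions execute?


Loop trace (R1 starts at 0, target 46, step 5):
  ADD #1: R1 = 0 + 5 = 5  → 5 < 46, loop
  ADD #2: R1 = 5 + 5 = 10  → 10 < 46, loop
  ADD #3: R1 = 10 + 5 = 15  → 15 < 46, loop
  ADD #4: R1 = 15 + 5 = 20  → 20 < 46, loop
  ADD #5: R1 = 20 + 5 = 25  → 25 < 46, loop
  ADD #6: R1 = 25 + 5 = 30  → 30 < 46, loop
  ADD #7: R1 = 30 + 5 = 35  → 35 < 46, loop
  ADD #8: R1 = 35 + 5 = 40  → 40 < 46, loop
  ADD #9: R1 = 40 + 5 = 45  → 45 < 46, loop
  ADD #10: R1 = 45 + 5 = 50  → 50 >= 46, exit
Total ADD instructions: 10

10


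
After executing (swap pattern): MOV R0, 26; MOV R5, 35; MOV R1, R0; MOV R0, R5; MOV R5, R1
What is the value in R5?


Register state trace (swap pattern):
  MOV R0, 26  → R0 = 26
  MOV R5, 35  → R5 = 35
  MOV R1, R0  → R1 = 26  (save R0)
  MOV R0, R5  → R0 = 35  (R0 gets R5's value)
  MOV R5, R1  → R5 = 26  (R5 gets saved value)
Final: R5 = 26

26


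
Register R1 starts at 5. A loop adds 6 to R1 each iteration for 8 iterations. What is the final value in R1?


Starting value: R1 = 5
  Iter 1: R1 = 5 + 6 = 11
  Iter 2: R1 = 11 + 6 = 17
  Iter 3: R1 = 17 + 6 = 23
  Iter 4: R1 = 23 + 6 = 29
  Iter 5: R1 = 29 + 6 = 35
  Iter 6: R1 = 35 + 6 = 41
  Iter 7: R1 = 41 + 6 = 47
  Iter 8: R1 = 47 + 6 = 53
Final: R1 = 53

53


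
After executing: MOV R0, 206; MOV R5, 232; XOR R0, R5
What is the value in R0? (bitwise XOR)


Register state trace:
  MOV R0, 206  → R0 = 206 (0b11001110)
  MOV R5, 232  → R5 = 232 (0b11101000)
  XOR R0, R5  → R0 = 206 XOR 232 = 38 (0b00100110)
Final: R0 = 38

38


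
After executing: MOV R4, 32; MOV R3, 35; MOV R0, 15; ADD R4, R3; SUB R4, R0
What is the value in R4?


Register state trace:
  MOV R4, 32  → R4 = 32
  MOV R3, 35  → R3 = 35
  MOV R0, 15  → R0 = 15
  ADD R4, R3  → R4 = 32 + 35 = 67
  SUB R4, R0  → R4 = 67 - 15 = 52
Final: R4 = 52

52


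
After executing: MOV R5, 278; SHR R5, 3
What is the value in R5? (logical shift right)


Register state trace:
  MOV R5, 278  → R5 = 278
  SHR R5, 3  → R5 = 278 >> 3 = 278 // 2^3 = 34
Final: R5 = 34

34


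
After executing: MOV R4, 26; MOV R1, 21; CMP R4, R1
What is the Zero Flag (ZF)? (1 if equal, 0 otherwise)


Register state trace:
  MOV R4, 26  → R4 = 26
  MOV R1, 21  → R1 = 21
  CMP R4, R1  → computes 26 - 21 = 5
  Result is nonzero, so values are not equal
ZF = 0

0


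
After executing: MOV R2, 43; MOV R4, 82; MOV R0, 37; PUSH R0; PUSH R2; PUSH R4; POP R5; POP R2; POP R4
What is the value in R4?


Stack trace (top is rightmost):
  MOV R2, 43  → R2 = 43
  MOV R4, 82  → R4 = 82
  MOV R0, 37  → R0 = 37
  PUSH R0  → stack: [37]
  PUSH R2  → stack: [37, 43]
  PUSH R4  → stack: [37, 43, 82]
  POP R5  → R5 = 82, stack: [37, 43]
  POP R2  → R2 = 43, stack: [37]
  POP R4  → R4 = 37, stack: []
Final: R4 = 37

37


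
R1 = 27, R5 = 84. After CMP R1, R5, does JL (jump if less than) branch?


Trace:
  R1 = 27, R5 = 84
  CMP R1, R5  → compares 27 vs 84
  JL checks: is 27 less than 84?
  27 < 84, so condition is true
Branch taken: Yes

Yes


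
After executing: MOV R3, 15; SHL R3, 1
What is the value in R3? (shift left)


Register state trace:
  MOV R3, 15  → R3 = 15
  SHL R3, 1  → R3 = 15 << 1 = 15 * 2^1 = 30
Final: R3 = 30

30


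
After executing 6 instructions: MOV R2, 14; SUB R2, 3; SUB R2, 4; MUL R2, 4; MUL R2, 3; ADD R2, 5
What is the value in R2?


Register state trace:
  MOV R2, 14  → R2 = 14
  SUB R2, 3  → R2 = 14 - 3 = 11
  SUB R2, 4  → R2 = 11 - 4 = 7
  MUL R2, 4  → R2 = 7 * 4 = 28
  MUL R2, 3  → R2 = 28 * 3 = 84
  ADD R2, 5  → R2 = 84 + 5 = 89
Final: R2 = 89

89


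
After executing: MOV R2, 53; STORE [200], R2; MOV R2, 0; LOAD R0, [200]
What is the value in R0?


Register and memory trace:
  MOV R2, 53  → R2 = 53
  STORE [200], R2  → mem[200] = 53
  MOV R2, 0  → R2 = 0
  LOAD R0, [200]  → R0 = mem[200] = 53
Final: R0 = 53

53


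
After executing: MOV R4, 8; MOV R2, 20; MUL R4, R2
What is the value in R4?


Register state trace:
  MOV R4, 8  → R4 = 8
  MOV R2, 20  → R2 = 20
  MUL R4, R2  → R4 = 8 * 20 = 160
Final: R4 = 160

160


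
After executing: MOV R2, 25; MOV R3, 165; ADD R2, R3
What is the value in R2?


Register state trace:
  MOV R2, 25  → R2 = 25
  MOV R3, 165  → R3 = 165
  ADD R2, R3  → R2 = 25 + 165 = 190
Final: R2 = 190

190


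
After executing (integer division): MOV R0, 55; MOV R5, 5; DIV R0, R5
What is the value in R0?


Register state trace:
  MOV R0, 55  → R0 = 55
  MOV R5, 5  → R5 = 5
  DIV R0, R5  → R0 = 55 // 5 = 11
Final: R0 = 11

11


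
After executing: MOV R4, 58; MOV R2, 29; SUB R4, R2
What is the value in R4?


Register state trace:
  MOV R4, 58  → R4 = 58
  MOV R2, 29  → R2 = 29
  SUB R4, R2  → R4 = 58 - 29 = 29
Final: R4 = 29

29


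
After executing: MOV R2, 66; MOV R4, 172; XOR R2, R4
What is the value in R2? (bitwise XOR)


Register state trace:
  MOV R2, 66  → R2 = 66 (0b01000010)
  MOV R4, 172  → R4 = 172 (0b10101100)
  XOR R2, R4  → R2 = 66 XOR 172 = 238 (0b11101110)
Final: R2 = 238

238


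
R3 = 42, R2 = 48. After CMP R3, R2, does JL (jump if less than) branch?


Trace:
  R3 = 42, R2 = 48
  CMP R3, R2  → compares 42 vs 48
  JL checks: is 42 less than 48?
  42 < 48, so condition is true
Branch taken: Yes

Yes


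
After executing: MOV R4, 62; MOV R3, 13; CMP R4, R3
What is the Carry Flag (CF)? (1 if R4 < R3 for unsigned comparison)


Register state trace:
  MOV R4, 62  → R4 = 62
  MOV R3, 13  → R3 = 13
  CMP R4, R3  → unsigned 62 - 13: no borrow
  62 >= 13, so CF = 0
CF = 0

0


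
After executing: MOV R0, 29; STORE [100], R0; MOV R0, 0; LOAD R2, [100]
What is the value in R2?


Register and memory trace:
  MOV R0, 29  → R0 = 29
  STORE [100], R0  → mem[100] = 29
  MOV R0, 0  → R0 = 0
  LOAD R2, [100]  → R2 = mem[100] = 29
Final: R2 = 29

29


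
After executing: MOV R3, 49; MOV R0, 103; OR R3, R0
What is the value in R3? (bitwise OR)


Register state trace:
  MOV R3, 49  → R3 = 49 (0b00110001)
  MOV R0, 103  → R0 = 103 (0b01100111)
  OR R3, R0   → R3 = 49 OR 103 = 119 (0b01110111)
Final: R3 = 119

119


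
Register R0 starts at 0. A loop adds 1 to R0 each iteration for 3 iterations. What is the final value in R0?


Starting value: R0 = 0
  Iter 1: R0 = 0 + 1 = 1
  Iter 2: R0 = 1 + 1 = 2
  Iter 3: R0 = 2 + 1 = 3
Final: R0 = 3

3


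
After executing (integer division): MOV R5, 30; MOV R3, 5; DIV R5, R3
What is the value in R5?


Register state trace:
  MOV R5, 30  → R5 = 30
  MOV R3, 5  → R3 = 5
  DIV R5, R3  → R5 = 30 // 5 = 6
Final: R5 = 6

6


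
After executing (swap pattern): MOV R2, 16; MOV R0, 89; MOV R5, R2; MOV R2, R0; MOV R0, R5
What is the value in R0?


Register state trace (swap pattern):
  MOV R2, 16  → R2 = 16
  MOV R0, 89  → R0 = 89
  MOV R5, R2  → R5 = 16  (save R2)
  MOV R2, R0  → R2 = 89  (R2 gets R0's value)
  MOV R0, R5  → R0 = 16  (R0 gets saved value)
Final: R0 = 16

16


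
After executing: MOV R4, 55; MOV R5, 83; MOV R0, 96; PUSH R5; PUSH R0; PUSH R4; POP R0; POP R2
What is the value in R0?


Stack trace (top is rightmost):
  MOV R4, 55  → R4 = 55
  MOV R5, 83  → R5 = 83
  MOV R0, 96  → R0 = 96
  PUSH R5  → stack: [83]
  PUSH R0  → stack: [83, 96]
  PUSH R4  → stack: [83, 96, 55]
  POP R0  → R0 = 55, stack: [83, 96]
  POP R2  → R2 = 96, stack: [83]
Final: R0 = 55

55


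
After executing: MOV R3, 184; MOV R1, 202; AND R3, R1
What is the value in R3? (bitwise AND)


Register state trace:
  MOV R3, 184  → R3 = 184 (0b10111000)
  MOV R1, 202  → R1 = 202 (0b11001010)
  AND R3, R1  → R3 = 184 AND 202 = 136 (0b10001000)
Final: R3 = 136

136


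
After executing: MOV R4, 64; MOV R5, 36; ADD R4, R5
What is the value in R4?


Register state trace:
  MOV R4, 64  → R4 = 64
  MOV R5, 36  → R5 = 36
  ADD R4, R5  → R4 = 64 + 36 = 100
Final: R4 = 100

100


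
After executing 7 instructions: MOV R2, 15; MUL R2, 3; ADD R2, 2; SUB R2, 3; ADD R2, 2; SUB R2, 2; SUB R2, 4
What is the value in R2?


Register state trace:
  MOV R2, 15  → R2 = 15
  MUL R2, 3  → R2 = 15 * 3 = 45
  ADD R2, 2  → R2 = 45 + 2 = 47
  SUB R2, 3  → R2 = 47 - 3 = 44
  ADD R2, 2  → R2 = 44 + 2 = 46
  SUB R2, 2  → R2 = 46 - 2 = 44
  SUB R2, 4  → R2 = 44 - 4 = 40
Final: R2 = 40

40


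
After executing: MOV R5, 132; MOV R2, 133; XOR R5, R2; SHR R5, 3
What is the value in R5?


Register state trace:
  MOV R5, 132  → R5 = 132 (0b10000100)
  MOV R2, 133  → R2 = 133 (0b10000101)
  XOR R5, R2  → R5 = 132 XOR 133 = 1 (0b00000001)
  SHR R5, 3  → R5 = 1 >> 3 = 0
Final: R5 = 0

0


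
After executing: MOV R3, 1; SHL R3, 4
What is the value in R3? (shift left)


Register state trace:
  MOV R3, 1  → R3 = 1
  SHL R3, 4  → R3 = 1 << 4 = 1 * 2^4 = 16
Final: R3 = 16

16


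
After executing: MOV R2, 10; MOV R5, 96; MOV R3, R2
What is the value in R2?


Register state trace:
  MOV R2, 10  → R2 = 10
  MOV R5, 96  → R5 = 96
  MOV R3, R2  → R3 = 10
Final: R2 = 10

10


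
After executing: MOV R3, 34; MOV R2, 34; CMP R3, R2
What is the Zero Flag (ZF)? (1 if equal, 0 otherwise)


Register state trace:
  MOV R3, 34  → R3 = 34
  MOV R2, 34  → R2 = 34
  CMP R3, R2  → computes 34 - 34 = 0
  Result is zero, so values are equal
ZF = 1

1


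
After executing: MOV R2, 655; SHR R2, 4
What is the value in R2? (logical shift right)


Register state trace:
  MOV R2, 655  → R2 = 655
  SHR R2, 4  → R2 = 655 >> 4 = 655 // 2^4 = 40
Final: R2 = 40

40


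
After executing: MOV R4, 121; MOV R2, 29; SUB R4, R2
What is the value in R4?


Register state trace:
  MOV R4, 121  → R4 = 121
  MOV R2, 29  → R2 = 29
  SUB R4, R2  → R4 = 121 - 29 = 92
Final: R4 = 92

92


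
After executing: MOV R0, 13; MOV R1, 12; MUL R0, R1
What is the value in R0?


Register state trace:
  MOV R0, 13  → R0 = 13
  MOV R1, 12  → R1 = 12
  MUL R0, R1  → R0 = 13 * 12 = 156
Final: R0 = 156

156


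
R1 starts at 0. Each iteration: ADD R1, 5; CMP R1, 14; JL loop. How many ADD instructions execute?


Loop trace (R1 starts at 0, target 14, step 5):
  ADD #1: R1 = 0 + 5 = 5  → 5 < 14, loop
  ADD #2: R1 = 5 + 5 = 10  → 10 < 14, loop
  ADD #3: R1 = 10 + 5 = 15  → 15 >= 14, exit
Total ADD instructions: 3

3


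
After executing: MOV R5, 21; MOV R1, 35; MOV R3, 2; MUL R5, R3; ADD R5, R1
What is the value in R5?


Register state trace:
  MOV R5, 21  → R5 = 21
  MOV R1, 35  → R1 = 35
  MOV R3, 2  → R3 = 2
  MUL R5, R3  → R5 = 21 * 2 = 42
  ADD R5, R1  → R5 = 42 + 35 = 77
Final: R5 = 77

77


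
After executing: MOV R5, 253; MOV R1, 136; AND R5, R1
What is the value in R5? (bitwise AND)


Register state trace:
  MOV R5, 253  → R5 = 253 (0b11111101)
  MOV R1, 136  → R1 = 136 (0b10001000)
  AND R5, R1  → R5 = 253 AND 136 = 136 (0b10001000)
Final: R5 = 136

136


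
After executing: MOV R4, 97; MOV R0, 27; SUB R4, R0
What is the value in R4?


Register state trace:
  MOV R4, 97  → R4 = 97
  MOV R0, 27  → R0 = 27
  SUB R4, R0  → R4 = 97 - 27 = 70
Final: R4 = 70

70


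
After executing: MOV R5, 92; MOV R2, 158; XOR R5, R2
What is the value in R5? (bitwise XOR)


Register state trace:
  MOV R5, 92  → R5 = 92 (0b01011100)
  MOV R2, 158  → R2 = 158 (0b10011110)
  XOR R5, R2  → R5 = 92 XOR 158 = 194 (0b11000010)
Final: R5 = 194

194


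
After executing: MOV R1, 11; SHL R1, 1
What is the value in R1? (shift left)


Register state trace:
  MOV R1, 11  → R1 = 11
  SHL R1, 1  → R1 = 11 << 1 = 11 * 2^1 = 22
Final: R1 = 22

22


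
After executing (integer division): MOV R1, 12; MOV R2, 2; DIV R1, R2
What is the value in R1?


Register state trace:
  MOV R1, 12  → R1 = 12
  MOV R2, 2  → R2 = 2
  DIV R1, R2  → R1 = 12 // 2 = 6
Final: R1 = 6

6


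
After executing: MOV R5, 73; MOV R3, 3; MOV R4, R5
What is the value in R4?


Register state trace:
  MOV R5, 73  → R5 = 73
  MOV R3, 3  → R3 = 3
  MOV R4, R5  → R4 = 73
Final: R4 = 73

73


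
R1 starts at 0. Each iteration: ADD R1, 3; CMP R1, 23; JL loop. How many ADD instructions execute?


Loop trace (R1 starts at 0, target 23, step 3):
  ADD #1: R1 = 0 + 3 = 3  → 3 < 23, loop
  ADD #2: R1 = 3 + 3 = 6  → 6 < 23, loop
  ADD #3: R1 = 6 + 3 = 9  → 9 < 23, loop
  ADD #4: R1 = 9 + 3 = 12  → 12 < 23, loop
  ADD #5: R1 = 12 + 3 = 15  → 15 < 23, loop
  ADD #6: R1 = 15 + 3 = 18  → 18 < 23, loop
  ADD #7: R1 = 18 + 3 = 21  → 21 < 23, loop
  ADD #8: R1 = 21 + 3 = 24  → 24 >= 23, exit
Total ADD instructions: 8

8


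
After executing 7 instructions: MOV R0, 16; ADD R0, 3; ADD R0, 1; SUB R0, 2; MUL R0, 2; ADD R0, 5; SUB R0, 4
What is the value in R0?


Register state trace:
  MOV R0, 16  → R0 = 16
  ADD R0, 3  → R0 = 16 + 3 = 19
  ADD R0, 1  → R0 = 19 + 1 = 20
  SUB R0, 2  → R0 = 20 - 2 = 18
  MUL R0, 2  → R0 = 18 * 2 = 36
  ADD R0, 5  → R0 = 36 + 5 = 41
  SUB R0, 4  → R0 = 41 - 4 = 37
Final: R0 = 37

37


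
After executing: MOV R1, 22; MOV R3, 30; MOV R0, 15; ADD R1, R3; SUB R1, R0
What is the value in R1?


Register state trace:
  MOV R1, 22  → R1 = 22
  MOV R3, 30  → R3 = 30
  MOV R0, 15  → R0 = 15
  ADD R1, R3  → R1 = 22 + 30 = 52
  SUB R1, R0  → R1 = 52 - 15 = 37
Final: R1 = 37

37
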